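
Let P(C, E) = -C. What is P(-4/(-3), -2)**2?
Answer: 16/9 ≈ 1.7778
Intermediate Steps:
P(-4/(-3), -2)**2 = (-(-4)/(-3))**2 = (-(-4)*(-1)/3)**2 = (-1*4/3)**2 = (-4/3)**2 = 16/9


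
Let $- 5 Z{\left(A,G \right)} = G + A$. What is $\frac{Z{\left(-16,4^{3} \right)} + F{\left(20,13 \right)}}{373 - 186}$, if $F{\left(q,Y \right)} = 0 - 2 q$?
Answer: $- \frac{248}{935} \approx -0.26524$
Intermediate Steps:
$Z{\left(A,G \right)} = - \frac{A}{5} - \frac{G}{5}$ ($Z{\left(A,G \right)} = - \frac{G + A}{5} = - \frac{A + G}{5} = - \frac{A}{5} - \frac{G}{5}$)
$F{\left(q,Y \right)} = - 2 q$
$\frac{Z{\left(-16,4^{3} \right)} + F{\left(20,13 \right)}}{373 - 186} = \frac{\left(\left(- \frac{1}{5}\right) \left(-16\right) - \frac{4^{3}}{5}\right) - 40}{373 - 186} = \frac{\left(\frac{16}{5} - \frac{64}{5}\right) - 40}{187} = \left(\left(\frac{16}{5} - \frac{64}{5}\right) - 40\right) \frac{1}{187} = \left(- \frac{48}{5} - 40\right) \frac{1}{187} = \left(- \frac{248}{5}\right) \frac{1}{187} = - \frac{248}{935}$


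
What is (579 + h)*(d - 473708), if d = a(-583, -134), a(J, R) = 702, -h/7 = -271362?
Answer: -898764849678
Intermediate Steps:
h = 1899534 (h = -7*(-271362) = 1899534)
d = 702
(579 + h)*(d - 473708) = (579 + 1899534)*(702 - 473708) = 1900113*(-473006) = -898764849678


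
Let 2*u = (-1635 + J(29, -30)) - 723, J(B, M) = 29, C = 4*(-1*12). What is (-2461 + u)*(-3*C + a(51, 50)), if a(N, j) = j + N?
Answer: -1776495/2 ≈ -8.8825e+5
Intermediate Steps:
a(N, j) = N + j
C = -48 (C = 4*(-12) = -48)
u = -2329/2 (u = ((-1635 + 29) - 723)/2 = (-1606 - 723)/2 = (½)*(-2329) = -2329/2 ≈ -1164.5)
(-2461 + u)*(-3*C + a(51, 50)) = (-2461 - 2329/2)*(-3*(-48) + (51 + 50)) = -7251*(144 + 101)/2 = -7251/2*245 = -1776495/2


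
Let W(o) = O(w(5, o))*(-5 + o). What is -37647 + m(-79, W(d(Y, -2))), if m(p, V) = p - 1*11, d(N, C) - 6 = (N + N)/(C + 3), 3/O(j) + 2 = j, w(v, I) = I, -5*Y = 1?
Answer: -37737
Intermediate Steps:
Y = -1/5 (Y = -1/5*1 = -1/5 ≈ -0.20000)
O(j) = 3/(-2 + j)
d(N, C) = 6 + 2*N/(3 + C) (d(N, C) = 6 + (N + N)/(C + 3) = 6 + (2*N)/(3 + C) = 6 + 2*N/(3 + C))
W(o) = 3*(-5 + o)/(-2 + o) (W(o) = (3/(-2 + o))*(-5 + o) = 3*(-5 + o)/(-2 + o))
m(p, V) = -11 + p (m(p, V) = p - 11 = -11 + p)
-37647 + m(-79, W(d(Y, -2))) = -37647 + (-11 - 79) = -37647 - 90 = -37737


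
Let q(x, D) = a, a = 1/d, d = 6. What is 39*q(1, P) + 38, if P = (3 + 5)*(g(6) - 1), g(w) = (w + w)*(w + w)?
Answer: 89/2 ≈ 44.500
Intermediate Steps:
g(w) = 4*w² (g(w) = (2*w)*(2*w) = 4*w²)
P = 1144 (P = (3 + 5)*(4*6² - 1) = 8*(4*36 - 1) = 8*(144 - 1) = 8*143 = 1144)
a = ⅙ (a = 1/6 = ⅙ ≈ 0.16667)
q(x, D) = ⅙
39*q(1, P) + 38 = 39*(⅙) + 38 = 13/2 + 38 = 89/2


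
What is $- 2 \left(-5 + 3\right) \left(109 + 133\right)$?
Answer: $968$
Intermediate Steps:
$- 2 \left(-5 + 3\right) \left(109 + 133\right) = \left(-2\right) \left(-2\right) 242 = 4 \cdot 242 = 968$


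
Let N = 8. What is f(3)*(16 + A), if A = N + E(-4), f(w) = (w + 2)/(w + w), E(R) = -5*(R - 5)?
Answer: 115/2 ≈ 57.500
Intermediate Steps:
E(R) = 25 - 5*R (E(R) = -5*(-5 + R) = 25 - 5*R)
f(w) = (2 + w)/(2*w) (f(w) = (2 + w)/((2*w)) = (2 + w)*(1/(2*w)) = (2 + w)/(2*w))
A = 53 (A = 8 + (25 - 5*(-4)) = 8 + (25 + 20) = 8 + 45 = 53)
f(3)*(16 + A) = ((1/2)*(2 + 3)/3)*(16 + 53) = ((1/2)*(1/3)*5)*69 = (5/6)*69 = 115/2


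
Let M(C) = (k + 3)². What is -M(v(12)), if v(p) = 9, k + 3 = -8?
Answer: -64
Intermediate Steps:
k = -11 (k = -3 - 8 = -11)
M(C) = 64 (M(C) = (-11 + 3)² = (-8)² = 64)
-M(v(12)) = -1*64 = -64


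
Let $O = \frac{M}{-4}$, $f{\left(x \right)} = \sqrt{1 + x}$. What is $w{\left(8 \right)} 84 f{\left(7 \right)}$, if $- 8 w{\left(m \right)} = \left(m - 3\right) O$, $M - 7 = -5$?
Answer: $\frac{105 \sqrt{2}}{2} \approx 74.246$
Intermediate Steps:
$M = 2$ ($M = 7 - 5 = 2$)
$O = - \frac{1}{2}$ ($O = \frac{2}{-4} = 2 \left(- \frac{1}{4}\right) = - \frac{1}{2} \approx -0.5$)
$w{\left(m \right)} = - \frac{3}{16} + \frac{m}{16}$ ($w{\left(m \right)} = - \frac{\left(m - 3\right) \left(- \frac{1}{2}\right)}{8} = - \frac{\left(-3 + m\right) \left(- \frac{1}{2}\right)}{8} = - \frac{\frac{3}{2} - \frac{m}{2}}{8} = - \frac{3}{16} + \frac{m}{16}$)
$w{\left(8 \right)} 84 f{\left(7 \right)} = \left(- \frac{3}{16} + \frac{1}{16} \cdot 8\right) 84 \sqrt{1 + 7} = \left(- \frac{3}{16} + \frac{1}{2}\right) 84 \sqrt{8} = \frac{5}{16} \cdot 84 \cdot 2 \sqrt{2} = \frac{105 \cdot 2 \sqrt{2}}{4} = \frac{105 \sqrt{2}}{2}$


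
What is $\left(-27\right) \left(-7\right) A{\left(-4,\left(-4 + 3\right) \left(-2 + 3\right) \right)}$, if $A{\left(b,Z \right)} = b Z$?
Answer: $756$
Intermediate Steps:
$A{\left(b,Z \right)} = Z b$
$\left(-27\right) \left(-7\right) A{\left(-4,\left(-4 + 3\right) \left(-2 + 3\right) \right)} = \left(-27\right) \left(-7\right) \left(-4 + 3\right) \left(-2 + 3\right) \left(-4\right) = 189 \left(-1\right) 1 \left(-4\right) = 189 \left(\left(-1\right) \left(-4\right)\right) = 189 \cdot 4 = 756$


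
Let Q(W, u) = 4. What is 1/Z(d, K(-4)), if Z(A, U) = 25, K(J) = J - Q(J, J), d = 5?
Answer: 1/25 ≈ 0.040000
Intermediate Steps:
K(J) = -4 + J (K(J) = J - 1*4 = J - 4 = -4 + J)
1/Z(d, K(-4)) = 1/25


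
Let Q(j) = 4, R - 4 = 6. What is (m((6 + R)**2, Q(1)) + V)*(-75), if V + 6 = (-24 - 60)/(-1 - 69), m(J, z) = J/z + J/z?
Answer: -9240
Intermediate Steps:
R = 10 (R = 4 + 6 = 10)
m(J, z) = 2*J/z
V = -24/5 (V = -6 + (-24 - 60)/(-1 - 69) = -6 - 84/(-70) = -6 - 84*(-1/70) = -6 + 6/5 = -24/5 ≈ -4.8000)
(m((6 + R)**2, Q(1)) + V)*(-75) = (2*(6 + 10)**2/4 - 24/5)*(-75) = (2*16**2*(1/4) - 24/5)*(-75) = (2*256*(1/4) - 24/5)*(-75) = (128 - 24/5)*(-75) = (616/5)*(-75) = -9240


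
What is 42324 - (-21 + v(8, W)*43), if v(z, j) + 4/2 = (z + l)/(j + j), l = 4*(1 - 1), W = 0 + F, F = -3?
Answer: 127465/3 ≈ 42488.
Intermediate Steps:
W = -3 (W = 0 - 3 = -3)
l = 0 (l = 4*0 = 0)
v(z, j) = -2 + z/(2*j) (v(z, j) = -2 + (z + 0)/(j + j) = -2 + z/((2*j)) = -2 + z*(1/(2*j)) = -2 + z/(2*j))
42324 - (-21 + v(8, W)*43) = 42324 - (-21 + (-2 + (1/2)*8/(-3))*43) = 42324 - (-21 + (-2 + (1/2)*8*(-1/3))*43) = 42324 - (-21 + (-2 - 4/3)*43) = 42324 - (-21 - 10/3*43) = 42324 - (-21 - 430/3) = 42324 - 1*(-493/3) = 42324 + 493/3 = 127465/3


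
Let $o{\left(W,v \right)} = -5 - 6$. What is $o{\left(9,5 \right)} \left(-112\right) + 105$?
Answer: $1337$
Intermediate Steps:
$o{\left(W,v \right)} = -11$
$o{\left(9,5 \right)} \left(-112\right) + 105 = \left(-11\right) \left(-112\right) + 105 = 1232 + 105 = 1337$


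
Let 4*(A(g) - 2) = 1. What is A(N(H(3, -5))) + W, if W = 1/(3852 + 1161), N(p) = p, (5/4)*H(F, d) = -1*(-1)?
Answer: 45121/20052 ≈ 2.2502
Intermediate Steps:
H(F, d) = ⅘ (H(F, d) = 4*(-1*(-1))/5 = (⅘)*1 = ⅘)
A(g) = 9/4 (A(g) = 2 + (¼)*1 = 2 + ¼ = 9/4)
W = 1/5013 ≈ 0.00019948
A(N(H(3, -5))) + W = 9/4 + 1/5013 = 45121/20052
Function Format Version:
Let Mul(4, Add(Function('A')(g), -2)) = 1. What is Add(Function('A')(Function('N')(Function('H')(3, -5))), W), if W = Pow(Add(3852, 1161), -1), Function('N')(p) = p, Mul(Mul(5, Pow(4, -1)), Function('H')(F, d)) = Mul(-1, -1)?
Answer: Rational(45121, 20052) ≈ 2.2502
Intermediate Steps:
Function('H')(F, d) = Rational(4, 5) (Function('H')(F, d) = Mul(Rational(4, 5), Mul(-1, -1)) = Mul(Rational(4, 5), 1) = Rational(4, 5))
Function('A')(g) = Rational(9, 4) (Function('A')(g) = Add(2, Mul(Rational(1, 4), 1)) = Add(2, Rational(1, 4)) = Rational(9, 4))
W = Rational(1, 5013) (W = Pow(5013, -1) = Rational(1, 5013) ≈ 0.00019948)
Add(Function('A')(Function('N')(Function('H')(3, -5))), W) = Add(Rational(9, 4), Rational(1, 5013)) = Rational(45121, 20052)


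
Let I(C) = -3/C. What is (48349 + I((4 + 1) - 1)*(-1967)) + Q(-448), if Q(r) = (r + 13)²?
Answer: 956197/4 ≈ 2.3905e+5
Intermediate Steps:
Q(r) = (13 + r)²
(48349 + I((4 + 1) - 1)*(-1967)) + Q(-448) = (48349 - 3/((4 + 1) - 1)*(-1967)) + (13 - 448)² = (48349 - 3/(5 - 1)*(-1967)) + (-435)² = (48349 - 3/4*(-1967)) + 189225 = (48349 - 3*¼*(-1967)) + 189225 = (48349 - ¾*(-1967)) + 189225 = (48349 + 5901/4) + 189225 = 199297/4 + 189225 = 956197/4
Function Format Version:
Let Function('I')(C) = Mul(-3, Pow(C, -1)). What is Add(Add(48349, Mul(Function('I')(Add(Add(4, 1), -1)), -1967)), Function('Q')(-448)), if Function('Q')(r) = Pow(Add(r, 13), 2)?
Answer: Rational(956197, 4) ≈ 2.3905e+5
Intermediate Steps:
Function('Q')(r) = Pow(Add(13, r), 2)
Add(Add(48349, Mul(Function('I')(Add(Add(4, 1), -1)), -1967)), Function('Q')(-448)) = Add(Add(48349, Mul(Mul(-3, Pow(Add(Add(4, 1), -1), -1)), -1967)), Pow(Add(13, -448), 2)) = Add(Add(48349, Mul(Mul(-3, Pow(Add(5, -1), -1)), -1967)), Pow(-435, 2)) = Add(Add(48349, Mul(Mul(-3, Pow(4, -1)), -1967)), 189225) = Add(Add(48349, Mul(Mul(-3, Rational(1, 4)), -1967)), 189225) = Add(Add(48349, Mul(Rational(-3, 4), -1967)), 189225) = Add(Add(48349, Rational(5901, 4)), 189225) = Add(Rational(199297, 4), 189225) = Rational(956197, 4)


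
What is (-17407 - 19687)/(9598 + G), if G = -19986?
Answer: 18547/5194 ≈ 3.5709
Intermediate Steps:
(-17407 - 19687)/(9598 + G) = (-17407 - 19687)/(9598 - 19986) = -37094/(-10388) = -37094*(-1/10388) = 18547/5194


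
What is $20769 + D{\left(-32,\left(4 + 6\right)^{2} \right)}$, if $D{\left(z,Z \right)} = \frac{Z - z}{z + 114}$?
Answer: $\frac{851595}{41} \approx 20771.0$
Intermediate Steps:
$D{\left(z,Z \right)} = \frac{Z - z}{114 + z}$
$20769 + D{\left(-32,\left(4 + 6\right)^{2} \right)} = 20769 + \frac{\left(4 + 6\right)^{2} - -32}{114 - 32} = 20769 + \frac{10^{2} + 32}{82} = 20769 + \frac{100 + 32}{82} = 20769 + \frac{1}{82} \cdot 132 = 20769 + \frac{66}{41} = \frac{851595}{41}$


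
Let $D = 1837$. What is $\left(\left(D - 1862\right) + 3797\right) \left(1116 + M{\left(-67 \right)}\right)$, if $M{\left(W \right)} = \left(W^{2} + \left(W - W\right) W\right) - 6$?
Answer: $21119428$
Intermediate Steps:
$M{\left(W \right)} = -6 + W^{2}$ ($M{\left(W \right)} = \left(W^{2} + 0 W\right) - 6 = \left(W^{2} + 0\right) - 6 = W^{2} - 6 = -6 + W^{2}$)
$\left(\left(D - 1862\right) + 3797\right) \left(1116 + M{\left(-67 \right)}\right) = \left(\left(1837 - 1862\right) + 3797\right) \left(1116 - \left(6 - \left(-67\right)^{2}\right)\right) = \left(-25 + 3797\right) \left(1116 + \left(-6 + 4489\right)\right) = 3772 \left(1116 + 4483\right) = 3772 \cdot 5599 = 21119428$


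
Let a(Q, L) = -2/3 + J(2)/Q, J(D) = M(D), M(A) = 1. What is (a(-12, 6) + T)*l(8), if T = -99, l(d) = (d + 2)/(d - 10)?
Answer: 1995/4 ≈ 498.75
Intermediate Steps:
J(D) = 1
l(d) = (2 + d)/(-10 + d)
a(Q, L) = -⅔ + 1/Q (a(Q, L) = -2/3 + 1/Q = -2*⅓ + 1/Q = -⅔ + 1/Q)
(a(-12, 6) + T)*l(8) = ((-⅔ + 1/(-12)) - 99)*((2 + 8)/(-10 + 8)) = ((-⅔ - 1/12) - 99)*(10/(-2)) = (-¾ - 99)*(-½*10) = -399/4*(-5) = 1995/4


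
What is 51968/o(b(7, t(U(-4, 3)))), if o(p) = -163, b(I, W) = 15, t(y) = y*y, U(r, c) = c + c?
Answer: -51968/163 ≈ -318.82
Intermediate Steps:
U(r, c) = 2*c
t(y) = y**2
51968/o(b(7, t(U(-4, 3)))) = 51968/(-163) = 51968*(-1/163) = -51968/163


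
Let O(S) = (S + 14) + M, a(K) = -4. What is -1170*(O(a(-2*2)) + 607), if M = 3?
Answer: -725400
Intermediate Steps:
O(S) = 17 + S (O(S) = (S + 14) + 3 = (14 + S) + 3 = 17 + S)
-1170*(O(a(-2*2)) + 607) = -1170*((17 - 4) + 607) = -1170*(13 + 607) = -1170*620 = -725400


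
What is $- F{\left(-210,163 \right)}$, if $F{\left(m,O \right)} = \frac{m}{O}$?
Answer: $\frac{210}{163} \approx 1.2883$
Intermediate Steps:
$- F{\left(-210,163 \right)} = - \frac{-210}{163} = \left(-1\right) \left(- \frac{210}{163}\right) = \frac{210}{163}$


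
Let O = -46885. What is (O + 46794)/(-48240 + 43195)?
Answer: 91/5045 ≈ 0.018038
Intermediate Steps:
(O + 46794)/(-48240 + 43195) = (-46885 + 46794)/(-48240 + 43195) = -91/(-5045) = -91*(-1/5045) = 91/5045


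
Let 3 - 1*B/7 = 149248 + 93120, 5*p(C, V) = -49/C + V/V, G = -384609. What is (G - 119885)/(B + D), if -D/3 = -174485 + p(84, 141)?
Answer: 2017976/4692401 ≈ 0.43005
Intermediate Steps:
p(C, V) = 1/5 - 49/(5*C) (p(C, V) = (-49/C + V/V)/5 = (-49/C + 1)/5 = (1 - 49/C)/5 = 1/5 - 49/(5*C))
D = 2093819/4 (D = -3*(-174485 + (1/5)*(-49 + 84)/84) = -3*(-174485 + (1/5)*(1/84)*35) = -3*(-174485 + 1/12) = -3*(-2093819/12) = 2093819/4 ≈ 5.2346e+5)
B = -1696555 (B = 21 - 7*(149248 + 93120) = 21 - 7*242368 = 21 - 1696576 = -1696555)
(G - 119885)/(B + D) = (-384609 - 119885)/(-1696555 + 2093819/4) = -504494/(-4692401/4) = -504494*(-4/4692401) = 2017976/4692401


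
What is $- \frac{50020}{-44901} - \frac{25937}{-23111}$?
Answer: $\frac{2320609457}{1037707011} \approx 2.2363$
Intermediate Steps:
$- \frac{50020}{-44901} - \frac{25937}{-23111} = \left(-50020\right) \left(- \frac{1}{44901}\right) - - \frac{25937}{23111} = \frac{50020}{44901} + \frac{25937}{23111} = \frac{2320609457}{1037707011}$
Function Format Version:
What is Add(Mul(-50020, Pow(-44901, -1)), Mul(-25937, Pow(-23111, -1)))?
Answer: Rational(2320609457, 1037707011) ≈ 2.2363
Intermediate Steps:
Add(Mul(-50020, Pow(-44901, -1)), Mul(-25937, Pow(-23111, -1))) = Add(Mul(-50020, Rational(-1, 44901)), Mul(-25937, Rational(-1, 23111))) = Add(Rational(50020, 44901), Rational(25937, 23111)) = Rational(2320609457, 1037707011)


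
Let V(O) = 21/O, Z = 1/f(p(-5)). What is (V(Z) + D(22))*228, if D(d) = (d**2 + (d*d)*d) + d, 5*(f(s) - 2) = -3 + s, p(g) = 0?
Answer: 12749076/5 ≈ 2.5498e+6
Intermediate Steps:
f(s) = 7/5 + s/5 (f(s) = 2 + (-3 + s)/5 = 2 + (-3/5 + s/5) = 7/5 + s/5)
Z = 5/7 (Z = 1/(7/5 + (1/5)*0) = 1/(7/5 + 0) = 1/(7/5) = 5/7 ≈ 0.71429)
D(d) = d + d**2 + d**3 (D(d) = (d**2 + d**2*d) + d = (d**2 + d**3) + d = d + d**2 + d**3)
(V(Z) + D(22))*228 = (21/(5/7) + 22*(1 + 22 + 22**2))*228 = (21*(7/5) + 22*(1 + 22 + 484))*228 = (147/5 + 22*507)*228 = (147/5 + 11154)*228 = (55917/5)*228 = 12749076/5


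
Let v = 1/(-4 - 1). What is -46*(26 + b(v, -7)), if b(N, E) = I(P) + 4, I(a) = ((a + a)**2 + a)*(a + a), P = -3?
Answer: 7728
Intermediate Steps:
v = -1/5 (v = 1/(-5) = -1/5 ≈ -0.20000)
I(a) = 2*a*(a + 4*a**2) (I(a) = ((2*a)**2 + a)*(2*a) = (4*a**2 + a)*(2*a) = (a + 4*a**2)*(2*a) = 2*a*(a + 4*a**2))
b(N, E) = -194 (b(N, E) = (-3)**2*(2 + 8*(-3)) + 4 = 9*(2 - 24) + 4 = 9*(-22) + 4 = -198 + 4 = -194)
-46*(26 + b(v, -7)) = -46*(26 - 194) = -46*(-168) = 7728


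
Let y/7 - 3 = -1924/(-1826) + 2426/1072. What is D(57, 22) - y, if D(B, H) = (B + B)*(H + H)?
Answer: 2433031453/489368 ≈ 4971.8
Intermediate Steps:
D(B, H) = 4*B*H (D(B, H) = (2*B)*(2*H) = 4*B*H)
y = 21638435/489368 (y = 21 + 7*(-1924/(-1826) + 2426/1072) = 21 + 7*(-1924*(-1/1826) + 2426*(1/1072)) = 21 + 7*(962/913 + 1213/536) = 21 + 7*(1623101/489368) = 21 + 11361707/489368 = 21638435/489368 ≈ 44.217)
D(57, 22) - y = 4*57*22 - 1*21638435/489368 = 5016 - 21638435/489368 = 2433031453/489368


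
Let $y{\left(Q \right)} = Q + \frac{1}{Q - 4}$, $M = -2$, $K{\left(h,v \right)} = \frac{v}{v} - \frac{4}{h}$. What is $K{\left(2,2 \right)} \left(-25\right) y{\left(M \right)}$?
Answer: $- \frac{325}{6} \approx -54.167$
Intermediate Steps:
$K{\left(h,v \right)} = 1 - \frac{4}{h}$
$y{\left(Q \right)} = Q + \frac{1}{-4 + Q}$
$K{\left(2,2 \right)} \left(-25\right) y{\left(M \right)} = \frac{-4 + 2}{2} \left(-25\right) \frac{1 + \left(-2\right)^{2} - -8}{-4 - 2} = \frac{1}{2} \left(-2\right) \left(-25\right) \frac{1 + 4 + 8}{-6} = \left(-1\right) \left(-25\right) \left(\left(- \frac{1}{6}\right) 13\right) = 25 \left(- \frac{13}{6}\right) = - \frac{325}{6}$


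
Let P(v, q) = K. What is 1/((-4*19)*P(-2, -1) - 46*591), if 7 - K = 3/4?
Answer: -1/27661 ≈ -3.6152e-5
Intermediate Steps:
K = 25/4 (K = 7 - 3/4 = 7 - 1*¾ = 7 - ¾ = 25/4 ≈ 6.2500)
P(v, q) = 25/4
1/((-4*19)*P(-2, -1) - 46*591) = 1/(-4*19*(25/4) - 46*591) = 1/(-76*25/4 - 27186) = 1/(-475 - 27186) = 1/(-27661) = -1/27661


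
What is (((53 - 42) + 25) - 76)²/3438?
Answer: 800/1719 ≈ 0.46539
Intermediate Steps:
(((53 - 42) + 25) - 76)²/3438 = ((11 + 25) - 76)²*(1/3438) = (36 - 76)²*(1/3438) = (-40)²*(1/3438) = 1600*(1/3438) = 800/1719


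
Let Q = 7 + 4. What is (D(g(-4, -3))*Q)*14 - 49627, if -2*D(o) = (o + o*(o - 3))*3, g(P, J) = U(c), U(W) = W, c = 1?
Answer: -49396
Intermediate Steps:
g(P, J) = 1
Q = 11
D(o) = -3*o/2 - 3*o*(-3 + o)/2 (D(o) = -(o + o*(o - 3))*3/2 = -(o + o*(-3 + o))*3/2 = -(3*o + 3*o*(-3 + o))/2 = -3*o/2 - 3*o*(-3 + o)/2)
(D(g(-4, -3))*Q)*14 - 49627 = (((3/2)*1*(2 - 1*1))*11)*14 - 49627 = (((3/2)*1*(2 - 1))*11)*14 - 49627 = (((3/2)*1*1)*11)*14 - 49627 = ((3/2)*11)*14 - 49627 = (33/2)*14 - 49627 = 231 - 49627 = -49396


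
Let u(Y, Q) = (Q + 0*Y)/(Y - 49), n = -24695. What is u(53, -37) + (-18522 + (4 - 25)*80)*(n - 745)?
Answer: 2055755483/4 ≈ 5.1394e+8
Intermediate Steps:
u(Y, Q) = Q/(-49 + Y) (u(Y, Q) = (Q + 0)/(-49 + Y) = Q/(-49 + Y))
u(53, -37) + (-18522 + (4 - 25)*80)*(n - 745) = -37/(-49 + 53) + (-18522 + (4 - 25)*80)*(-24695 - 745) = -37/4 + (-18522 - 21*80)*(-25440) = -37*¼ + (-18522 - 1680)*(-25440) = -37/4 - 20202*(-25440) = -37/4 + 513938880 = 2055755483/4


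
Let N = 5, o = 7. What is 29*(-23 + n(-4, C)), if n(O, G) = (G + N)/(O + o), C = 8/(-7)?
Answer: -4408/7 ≈ -629.71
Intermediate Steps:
C = -8/7 (C = 8*(-⅐) = -8/7 ≈ -1.1429)
n(O, G) = (5 + G)/(7 + O) (n(O, G) = (G + 5)/(O + 7) = (5 + G)/(7 + O))
29*(-23 + n(-4, C)) = 29*(-23 + (5 - 8/7)/(7 - 4)) = 29*(-23 + (27/7)/3) = 29*(-23 + (⅓)*(27/7)) = 29*(-23 + 9/7) = 29*(-152/7) = -4408/7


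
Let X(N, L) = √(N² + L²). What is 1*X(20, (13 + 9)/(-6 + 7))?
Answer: 2*√221 ≈ 29.732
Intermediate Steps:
X(N, L) = √(L² + N²)
1*X(20, (13 + 9)/(-6 + 7)) = 1*√(((13 + 9)/(-6 + 7))² + 20²) = 1*√((22/1)² + 400) = 1*√((22*1)² + 400) = 1*√(22² + 400) = 1*√(484 + 400) = 1*√884 = 1*(2*√221) = 2*√221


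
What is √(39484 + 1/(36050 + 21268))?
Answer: √129718882805334/57318 ≈ 198.71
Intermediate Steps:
√(39484 + 1/(36050 + 21268)) = √(39484 + 1/57318) = √(2263143913/57318) = √129718882805334/57318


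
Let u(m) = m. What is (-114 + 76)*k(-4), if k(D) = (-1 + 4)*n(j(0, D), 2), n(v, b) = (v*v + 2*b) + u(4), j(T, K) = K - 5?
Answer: -10146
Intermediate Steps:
j(T, K) = -5 + K
n(v, b) = 4 + v**2 + 2*b (n(v, b) = (v*v + 2*b) + 4 = (v**2 + 2*b) + 4 = 4 + v**2 + 2*b)
k(D) = 24 + 3*(-5 + D)**2 (k(D) = (-1 + 4)*(4 + (-5 + D)**2 + 2*2) = 3*(4 + (-5 + D)**2 + 4) = 3*(8 + (-5 + D)**2) = 24 + 3*(-5 + D)**2)
(-114 + 76)*k(-4) = (-114 + 76)*(24 + 3*(-5 - 4)**2) = -38*(24 + 3*(-9)**2) = -38*(24 + 3*81) = -38*(24 + 243) = -38*267 = -10146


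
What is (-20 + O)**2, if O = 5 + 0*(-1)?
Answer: 225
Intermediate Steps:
O = 5 (O = 5 + 0 = 5)
(-20 + O)**2 = (-20 + 5)**2 = (-15)**2 = 225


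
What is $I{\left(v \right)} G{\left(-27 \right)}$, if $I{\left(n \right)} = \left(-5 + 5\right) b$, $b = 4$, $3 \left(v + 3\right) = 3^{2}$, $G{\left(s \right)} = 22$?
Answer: $0$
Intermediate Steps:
$v = 0$ ($v = -3 + \frac{3^{2}}{3} = -3 + \frac{1}{3} \cdot 9 = -3 + 3 = 0$)
$I{\left(n \right)} = 0$ ($I{\left(n \right)} = \left(-5 + 5\right) 4 = 0 \cdot 4 = 0$)
$I{\left(v \right)} G{\left(-27 \right)} = 0 \cdot 22 = 0$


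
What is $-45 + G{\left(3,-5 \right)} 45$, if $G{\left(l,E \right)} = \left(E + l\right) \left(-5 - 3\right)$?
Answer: $675$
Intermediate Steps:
$G{\left(l,E \right)} = - 8 E - 8 l$ ($G{\left(l,E \right)} = \left(E + l\right) \left(-8\right) = - 8 E - 8 l$)
$-45 + G{\left(3,-5 \right)} 45 = -45 + \left(\left(-8\right) \left(-5\right) - 24\right) 45 = -45 + \left(40 - 24\right) 45 = -45 + 16 \cdot 45 = -45 + 720 = 675$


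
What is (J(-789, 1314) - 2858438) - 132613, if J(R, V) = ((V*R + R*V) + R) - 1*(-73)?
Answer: -5065259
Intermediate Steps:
J(R, V) = 73 + R + 2*R*V (J(R, V) = ((R*V + R*V) + R) + 73 = (2*R*V + R) + 73 = (R + 2*R*V) + 73 = 73 + R + 2*R*V)
(J(-789, 1314) - 2858438) - 132613 = ((73 - 789 + 2*(-789)*1314) - 2858438) - 132613 = ((73 - 789 - 2073492) - 2858438) - 132613 = (-2074208 - 2858438) - 132613 = -4932646 - 132613 = -5065259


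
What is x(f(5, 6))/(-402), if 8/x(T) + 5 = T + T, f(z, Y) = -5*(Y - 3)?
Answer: 4/7035 ≈ 0.00056859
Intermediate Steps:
f(z, Y) = 15 - 5*Y (f(z, Y) = -5*(-3 + Y) = 15 - 5*Y)
x(T) = 8/(-5 + 2*T) (x(T) = 8/(-5 + (T + T)) = 8/(-5 + 2*T))
x(f(5, 6))/(-402) = (8/(-5 + 2*(15 - 5*6)))/(-402) = (8/(-5 + 2*(15 - 30)))*(-1/402) = (8/(-5 + 2*(-15)))*(-1/402) = (8/(-5 - 30))*(-1/402) = (8/(-35))*(-1/402) = (8*(-1/35))*(-1/402) = -8/35*(-1/402) = 4/7035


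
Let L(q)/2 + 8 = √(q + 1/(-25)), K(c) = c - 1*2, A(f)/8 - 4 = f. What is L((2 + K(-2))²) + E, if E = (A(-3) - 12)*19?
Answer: -92 + 6*√11/5 ≈ -88.020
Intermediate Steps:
A(f) = 32 + 8*f
K(c) = -2 + c (K(c) = c - 2 = -2 + c)
L(q) = -16 + 2*√(-1/25 + q) (L(q) = -16 + 2*√(q + 1/(-25)) = -16 + 2*√(q - 1/25) = -16 + 2*√(-1/25 + q))
E = -76 (E = ((32 + 8*(-3)) - 12)*19 = ((32 - 24) - 12)*19 = (8 - 12)*19 = -4*19 = -76)
L((2 + K(-2))²) + E = (-16 + 2*√(-1 + 25*(2 + (-2 - 2))²)/5) - 76 = (-16 + 2*√(-1 + 25*(2 - 4)²)/5) - 76 = (-16 + 2*√(-1 + 25*(-2)²)/5) - 76 = (-16 + 2*√(-1 + 25*4)/5) - 76 = (-16 + 2*√(-1 + 100)/5) - 76 = (-16 + 2*√99/5) - 76 = (-16 + 2*(3*√11)/5) - 76 = (-16 + 6*√11/5) - 76 = -92 + 6*√11/5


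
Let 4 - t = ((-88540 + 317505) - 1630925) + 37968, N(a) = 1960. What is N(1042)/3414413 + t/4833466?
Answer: 2333359633854/8251724572729 ≈ 0.28277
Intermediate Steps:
t = 1363996 (t = 4 - (((-88540 + 317505) - 1630925) + 37968) = 4 - ((228965 - 1630925) + 37968) = 4 - (-1401960 + 37968) = 4 - 1*(-1363992) = 4 + 1363992 = 1363996)
N(1042)/3414413 + t/4833466 = 1960/3414413 + 1363996/4833466 = 1960*(1/3414413) + 1363996*(1/4833466) = 1960/3414413 + 681998/2416733 = 2333359633854/8251724572729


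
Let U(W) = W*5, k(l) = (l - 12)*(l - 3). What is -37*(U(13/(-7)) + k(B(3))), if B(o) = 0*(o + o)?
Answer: -6919/7 ≈ -988.43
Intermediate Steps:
B(o) = 0 (B(o) = 0*(2*o) = 0)
k(l) = (-12 + l)*(-3 + l)
U(W) = 5*W
-37*(U(13/(-7)) + k(B(3))) = -37*(5*(13/(-7)) + (36 + 0² - 15*0)) = -37*(5*(13*(-⅐)) + (36 + 0 + 0)) = -37*(5*(-13/7) + 36) = -37*(-65/7 + 36) = -37*187/7 = -6919/7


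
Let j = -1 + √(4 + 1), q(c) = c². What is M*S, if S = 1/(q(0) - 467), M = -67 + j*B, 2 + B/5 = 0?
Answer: 57/467 + 10*√5/467 ≈ 0.16994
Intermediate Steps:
B = -10 (B = -10 + 5*0 = -10 + 0 = -10)
j = -1 + √5 ≈ 1.2361
M = -57 - 10*√5 (M = -67 + (-1 + √5)*(-10) = -67 + (10 - 10*√5) = -57 - 10*√5 ≈ -79.361)
S = -1/467 (S = 1/(0² - 467) = 1/(0 - 467) = 1/(-467) = -1/467 ≈ -0.0021413)
M*S = (-57 - 10*√5)*(-1/467) = 57/467 + 10*√5/467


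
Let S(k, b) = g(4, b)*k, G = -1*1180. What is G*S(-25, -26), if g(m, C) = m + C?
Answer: -649000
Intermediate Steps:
g(m, C) = C + m
G = -1180
S(k, b) = k*(4 + b) (S(k, b) = (b + 4)*k = (4 + b)*k = k*(4 + b))
G*S(-25, -26) = -(-29500)*(4 - 26) = -(-29500)*(-22) = -1180*550 = -649000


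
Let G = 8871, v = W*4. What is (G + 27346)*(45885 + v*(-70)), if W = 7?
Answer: 1590831725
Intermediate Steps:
v = 28 (v = 7*4 = 28)
(G + 27346)*(45885 + v*(-70)) = (8871 + 27346)*(45885 + 28*(-70)) = 36217*(45885 - 1960) = 36217*43925 = 1590831725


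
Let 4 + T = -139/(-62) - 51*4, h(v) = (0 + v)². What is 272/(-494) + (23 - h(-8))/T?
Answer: -1107078/3150979 ≈ -0.35134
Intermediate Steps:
h(v) = v²
T = -12757/62 (T = -4 + (-139/(-62) - 51*4) = -4 + (-139*(-1/62) - 204) = -4 + (139/62 - 204) = -4 - 12509/62 = -12757/62 ≈ -205.76)
272/(-494) + (23 - h(-8))/T = 272/(-494) + (23 - 1*(-8)²)/(-12757/62) = 272*(-1/494) + (23 - 1*64)*(-62/12757) = -136/247 + (23 - 64)*(-62/12757) = -136/247 - 41*(-62/12757) = -136/247 + 2542/12757 = -1107078/3150979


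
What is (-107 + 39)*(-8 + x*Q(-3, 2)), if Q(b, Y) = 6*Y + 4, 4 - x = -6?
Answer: -10336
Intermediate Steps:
x = 10 (x = 4 - 1*(-6) = 4 + 6 = 10)
Q(b, Y) = 4 + 6*Y
(-107 + 39)*(-8 + x*Q(-3, 2)) = (-107 + 39)*(-8 + 10*(4 + 6*2)) = -68*(-8 + 10*(4 + 12)) = -68*(-8 + 10*16) = -68*(-8 + 160) = -68*152 = -10336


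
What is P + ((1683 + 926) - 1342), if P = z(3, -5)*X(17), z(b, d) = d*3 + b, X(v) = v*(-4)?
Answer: 2083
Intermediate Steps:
X(v) = -4*v
z(b, d) = b + 3*d (z(b, d) = 3*d + b = b + 3*d)
P = 816 (P = (3 + 3*(-5))*(-4*17) = (3 - 15)*(-68) = -12*(-68) = 816)
P + ((1683 + 926) - 1342) = 816 + ((1683 + 926) - 1342) = 816 + (2609 - 1342) = 816 + 1267 = 2083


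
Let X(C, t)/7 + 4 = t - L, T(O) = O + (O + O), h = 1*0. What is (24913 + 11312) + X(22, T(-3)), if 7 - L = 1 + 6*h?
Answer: 36092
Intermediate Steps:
h = 0
L = 6 (L = 7 - (1 + 6*0) = 7 - (1 + 0) = 7 - 1*1 = 7 - 1 = 6)
T(O) = 3*O (T(O) = O + 2*O = 3*O)
X(C, t) = -70 + 7*t (X(C, t) = -28 + 7*(t - 1*6) = -28 + 7*(t - 6) = -28 + 7*(-6 + t) = -28 + (-42 + 7*t) = -70 + 7*t)
(24913 + 11312) + X(22, T(-3)) = (24913 + 11312) + (-70 + 7*(3*(-3))) = 36225 + (-70 + 7*(-9)) = 36225 + (-70 - 63) = 36225 - 133 = 36092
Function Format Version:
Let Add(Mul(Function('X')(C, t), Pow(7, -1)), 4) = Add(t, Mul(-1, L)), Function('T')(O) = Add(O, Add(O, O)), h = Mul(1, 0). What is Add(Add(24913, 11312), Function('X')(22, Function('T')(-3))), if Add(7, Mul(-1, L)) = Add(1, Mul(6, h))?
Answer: 36092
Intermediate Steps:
h = 0
L = 6 (L = Add(7, Mul(-1, Add(1, Mul(6, 0)))) = Add(7, Mul(-1, Add(1, 0))) = Add(7, Mul(-1, 1)) = Add(7, -1) = 6)
Function('T')(O) = Mul(3, O) (Function('T')(O) = Add(O, Mul(2, O)) = Mul(3, O))
Function('X')(C, t) = Add(-70, Mul(7, t)) (Function('X')(C, t) = Add(-28, Mul(7, Add(t, Mul(-1, 6)))) = Add(-28, Mul(7, Add(t, -6))) = Add(-28, Mul(7, Add(-6, t))) = Add(-28, Add(-42, Mul(7, t))) = Add(-70, Mul(7, t)))
Add(Add(24913, 11312), Function('X')(22, Function('T')(-3))) = Add(Add(24913, 11312), Add(-70, Mul(7, Mul(3, -3)))) = Add(36225, Add(-70, Mul(7, -9))) = Add(36225, Add(-70, -63)) = Add(36225, -133) = 36092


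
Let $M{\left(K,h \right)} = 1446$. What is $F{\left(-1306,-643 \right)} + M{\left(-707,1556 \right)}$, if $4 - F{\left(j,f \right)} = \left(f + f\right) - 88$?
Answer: $2824$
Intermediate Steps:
$F{\left(j,f \right)} = 92 - 2 f$ ($F{\left(j,f \right)} = 4 - \left(\left(f + f\right) - 88\right) = 4 - \left(2 f - 88\right) = 4 - \left(-88 + 2 f\right) = 92 - 2 f$)
$F{\left(-1306,-643 \right)} + M{\left(-707,1556 \right)} = \left(92 - -1286\right) + 1446 = \left(92 + 1286\right) + 1446 = 1378 + 1446 = 2824$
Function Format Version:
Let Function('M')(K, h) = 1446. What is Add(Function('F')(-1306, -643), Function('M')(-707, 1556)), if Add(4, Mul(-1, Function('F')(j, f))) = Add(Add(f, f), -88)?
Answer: 2824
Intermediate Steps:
Function('F')(j, f) = Add(92, Mul(-2, f)) (Function('F')(j, f) = Add(4, Mul(-1, Add(Add(f, f), -88))) = Add(4, Mul(-1, Add(Mul(2, f), -88))) = Add(4, Mul(-1, Add(-88, Mul(2, f)))) = Add(4, Add(88, Mul(-2, f))) = Add(92, Mul(-2, f)))
Add(Function('F')(-1306, -643), Function('M')(-707, 1556)) = Add(Add(92, Mul(-2, -643)), 1446) = Add(Add(92, 1286), 1446) = Add(1378, 1446) = 2824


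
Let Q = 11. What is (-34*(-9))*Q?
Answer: 3366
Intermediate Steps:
(-34*(-9))*Q = -34*(-9)*11 = 306*11 = 3366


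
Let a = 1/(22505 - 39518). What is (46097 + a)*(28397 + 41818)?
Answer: 18355330525300/5671 ≈ 3.2367e+9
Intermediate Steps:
a = -1/17013 (a = 1/(-17013) = -1/17013 ≈ -5.8779e-5)
(46097 + a)*(28397 + 41818) = (46097 - 1/17013)*(28397 + 41818) = (784248260/17013)*70215 = 18355330525300/5671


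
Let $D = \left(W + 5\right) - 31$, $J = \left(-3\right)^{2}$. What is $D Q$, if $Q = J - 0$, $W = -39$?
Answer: $-585$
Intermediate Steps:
$J = 9$
$D = -65$ ($D = \left(-39 + 5\right) - 31 = -34 - 31 = -65$)
$Q = 9$ ($Q = 9 - 0 = 9 + 0 = 9$)
$D Q = \left(-65\right) 9 = -585$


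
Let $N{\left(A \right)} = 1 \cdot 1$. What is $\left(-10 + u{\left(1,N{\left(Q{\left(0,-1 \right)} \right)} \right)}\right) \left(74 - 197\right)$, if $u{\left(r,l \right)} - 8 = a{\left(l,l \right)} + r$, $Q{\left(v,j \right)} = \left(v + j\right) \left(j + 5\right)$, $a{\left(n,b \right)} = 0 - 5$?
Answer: $738$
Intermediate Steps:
$a{\left(n,b \right)} = -5$ ($a{\left(n,b \right)} = 0 - 5 = -5$)
$Q{\left(v,j \right)} = \left(5 + j\right) \left(j + v\right)$ ($Q{\left(v,j \right)} = \left(j + v\right) \left(5 + j\right) = \left(5 + j\right) \left(j + v\right)$)
$N{\left(A \right)} = 1$
$u{\left(r,l \right)} = 3 + r$ ($u{\left(r,l \right)} = 8 + \left(-5 + r\right) = 3 + r$)
$\left(-10 + u{\left(1,N{\left(Q{\left(0,-1 \right)} \right)} \right)}\right) \left(74 - 197\right) = \left(-10 + \left(3 + 1\right)\right) \left(74 - 197\right) = \left(-10 + 4\right) \left(74 - 197\right) = \left(-6\right) \left(-123\right) = 738$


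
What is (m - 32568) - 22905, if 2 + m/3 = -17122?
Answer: -106845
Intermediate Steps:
m = -51372 (m = -6 + 3*(-17122) = -6 - 51366 = -51372)
(m - 32568) - 22905 = (-51372 - 32568) - 22905 = -83940 - 22905 = -106845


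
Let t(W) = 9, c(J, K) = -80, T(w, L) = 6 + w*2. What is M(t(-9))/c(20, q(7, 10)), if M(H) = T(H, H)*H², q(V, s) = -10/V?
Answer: -243/10 ≈ -24.300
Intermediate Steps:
T(w, L) = 6 + 2*w
M(H) = H²*(6 + 2*H) (M(H) = (6 + 2*H)*H² = H²*(6 + 2*H))
M(t(-9))/c(20, q(7, 10)) = (2*9²*(3 + 9))/(-80) = (2*81*12)*(-1/80) = 1944*(-1/80) = -243/10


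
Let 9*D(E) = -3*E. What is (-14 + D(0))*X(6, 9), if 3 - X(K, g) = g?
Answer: 84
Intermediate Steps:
D(E) = -E/3 (D(E) = (-3*E)/9 = -E/3)
X(K, g) = 3 - g
(-14 + D(0))*X(6, 9) = (-14 - ⅓*0)*(3 - 1*9) = (-14 + 0)*(3 - 9) = -14*(-6) = 84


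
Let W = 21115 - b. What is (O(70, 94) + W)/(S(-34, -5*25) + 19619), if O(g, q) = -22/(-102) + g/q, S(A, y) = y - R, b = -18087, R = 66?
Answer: 23492374/11642229 ≈ 2.0179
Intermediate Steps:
W = 39202 (W = 21115 - 1*(-18087) = 21115 + 18087 = 39202)
S(A, y) = -66 + y (S(A, y) = y - 1*66 = y - 66 = -66 + y)
O(g, q) = 11/51 + g/q (O(g, q) = -22*(-1/102) + g/q = 11/51 + g/q)
(O(70, 94) + W)/(S(-34, -5*25) + 19619) = ((11/51 + 70/94) + 39202)/((-66 - 5*25) + 19619) = ((11/51 + 70*(1/94)) + 39202)/((-66 - 125) + 19619) = ((11/51 + 35/47) + 39202)/(-191 + 19619) = (2302/2397 + 39202)/19428 = (93969496/2397)*(1/19428) = 23492374/11642229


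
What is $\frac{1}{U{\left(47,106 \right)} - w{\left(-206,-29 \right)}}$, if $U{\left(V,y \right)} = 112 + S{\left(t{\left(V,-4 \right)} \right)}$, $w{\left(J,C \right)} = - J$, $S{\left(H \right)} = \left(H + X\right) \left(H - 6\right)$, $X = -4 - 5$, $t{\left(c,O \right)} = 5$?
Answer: $- \frac{1}{90} \approx -0.011111$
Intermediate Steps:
$X = -9$
$S{\left(H \right)} = \left(-9 + H\right) \left(-6 + H\right)$ ($S{\left(H \right)} = \left(H - 9\right) \left(H - 6\right) = \left(-9 + H\right) \left(-6 + H\right)$)
$U{\left(V,y \right)} = 116$ ($U{\left(V,y \right)} = 112 + \left(54 + 5^{2} - 75\right) = 112 + \left(54 + 25 - 75\right) = 112 + 4 = 116$)
$\frac{1}{U{\left(47,106 \right)} - w{\left(-206,-29 \right)}} = \frac{1}{116 - \left(-1\right) \left(-206\right)} = \frac{1}{116 - 206} = \frac{1}{-90} = - \frac{1}{90}$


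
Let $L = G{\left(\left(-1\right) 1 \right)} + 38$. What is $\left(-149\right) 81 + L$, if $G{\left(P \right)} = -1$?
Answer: $-12032$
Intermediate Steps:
$L = 37$ ($L = -1 + 38 = 37$)
$\left(-149\right) 81 + L = \left(-149\right) 81 + 37 = -12069 + 37 = -12032$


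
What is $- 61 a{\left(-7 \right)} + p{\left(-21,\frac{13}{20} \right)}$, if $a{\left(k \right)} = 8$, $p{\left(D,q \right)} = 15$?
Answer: $-473$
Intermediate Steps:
$- 61 a{\left(-7 \right)} + p{\left(-21,\frac{13}{20} \right)} = \left(-61\right) 8 + 15 = -488 + 15 = -473$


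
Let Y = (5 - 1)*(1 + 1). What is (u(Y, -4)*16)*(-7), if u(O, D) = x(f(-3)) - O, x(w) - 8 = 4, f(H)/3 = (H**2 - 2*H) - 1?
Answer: -448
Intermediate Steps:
Y = 8 (Y = 4*2 = 8)
f(H) = -3 - 6*H + 3*H**2 (f(H) = 3*((H**2 - 2*H) - 1) = 3*(-1 + H**2 - 2*H) = -3 - 6*H + 3*H**2)
x(w) = 12 (x(w) = 8 + 4 = 12)
u(O, D) = 12 - O
(u(Y, -4)*16)*(-7) = ((12 - 1*8)*16)*(-7) = ((12 - 8)*16)*(-7) = (4*16)*(-7) = 64*(-7) = -448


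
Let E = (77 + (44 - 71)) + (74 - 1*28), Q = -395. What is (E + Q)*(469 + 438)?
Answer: -271193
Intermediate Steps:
E = 96 (E = (77 - 27) + (74 - 28) = 50 + 46 = 96)
(E + Q)*(469 + 438) = (96 - 395)*(469 + 438) = -299*907 = -271193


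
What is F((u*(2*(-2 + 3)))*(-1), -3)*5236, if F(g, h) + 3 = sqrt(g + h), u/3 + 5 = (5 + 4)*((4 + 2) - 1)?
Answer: -15708 + 47124*I*sqrt(3) ≈ -15708.0 + 81621.0*I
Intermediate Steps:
u = 120 (u = -15 + 3*((5 + 4)*((4 + 2) - 1)) = -15 + 3*(9*(6 - 1)) = -15 + 3*(9*5) = -15 + 3*45 = -15 + 135 = 120)
F(g, h) = -3 + sqrt(g + h)
F((u*(2*(-2 + 3)))*(-1), -3)*5236 = (-3 + sqrt((120*(2*(-2 + 3)))*(-1) - 3))*5236 = (-3 + sqrt((120*(2*1))*(-1) - 3))*5236 = (-3 + sqrt((120*2)*(-1) - 3))*5236 = (-3 + sqrt(240*(-1) - 3))*5236 = (-3 + sqrt(-240 - 3))*5236 = (-3 + sqrt(-243))*5236 = (-3 + 9*I*sqrt(3))*5236 = -15708 + 47124*I*sqrt(3)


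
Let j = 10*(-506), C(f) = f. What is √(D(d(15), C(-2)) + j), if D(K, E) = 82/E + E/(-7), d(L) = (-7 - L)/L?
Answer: I*√249935/7 ≈ 71.419*I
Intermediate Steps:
d(L) = (-7 - L)/L
D(K, E) = 82/E - E/7 (D(K, E) = 82/E + E*(-⅐) = 82/E - E/7)
j = -5060
√(D(d(15), C(-2)) + j) = √((82/(-2) - ⅐*(-2)) - 5060) = √((82*(-½) + 2/7) - 5060) = √((-41 + 2/7) - 5060) = √(-285/7 - 5060) = √(-35705/7) = I*√249935/7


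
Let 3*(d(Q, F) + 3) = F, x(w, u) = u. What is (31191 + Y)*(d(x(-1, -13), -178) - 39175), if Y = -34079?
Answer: 339952256/3 ≈ 1.1332e+8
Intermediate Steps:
d(Q, F) = -3 + F/3
(31191 + Y)*(d(x(-1, -13), -178) - 39175) = (31191 - 34079)*((-3 + (⅓)*(-178)) - 39175) = -2888*((-3 - 178/3) - 39175) = -2888*(-187/3 - 39175) = -2888*(-117712/3) = 339952256/3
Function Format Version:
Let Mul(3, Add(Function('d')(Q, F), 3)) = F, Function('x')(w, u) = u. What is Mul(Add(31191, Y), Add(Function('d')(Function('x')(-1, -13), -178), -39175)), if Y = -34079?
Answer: Rational(339952256, 3) ≈ 1.1332e+8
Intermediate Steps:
Function('d')(Q, F) = Add(-3, Mul(Rational(1, 3), F))
Mul(Add(31191, Y), Add(Function('d')(Function('x')(-1, -13), -178), -39175)) = Mul(Add(31191, -34079), Add(Add(-3, Mul(Rational(1, 3), -178)), -39175)) = Mul(-2888, Add(Add(-3, Rational(-178, 3)), -39175)) = Mul(-2888, Add(Rational(-187, 3), -39175)) = Mul(-2888, Rational(-117712, 3)) = Rational(339952256, 3)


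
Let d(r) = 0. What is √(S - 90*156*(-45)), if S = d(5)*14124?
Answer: 90*√78 ≈ 794.86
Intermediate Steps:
S = 0 (S = 0*14124 = 0)
√(S - 90*156*(-45)) = √(0 - 90*156*(-45)) = √(0 - 14040*(-45)) = √(0 + 631800) = √631800 = 90*√78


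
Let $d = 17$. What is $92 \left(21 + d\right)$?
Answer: $3496$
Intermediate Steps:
$92 \left(21 + d\right) = 92 \left(21 + 17\right) = 92 \cdot 38 = 3496$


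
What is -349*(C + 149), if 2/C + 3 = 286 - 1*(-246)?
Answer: -27509227/529 ≈ -52002.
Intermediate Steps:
C = 2/529 (C = 2/(-3 + (286 - 1*(-246))) = 2/(-3 + (286 + 246)) = 2/(-3 + 532) = 2/529 ≈ 0.0037807)
-349*(C + 149) = -349*(2/529 + 149) = -349*78823/529 = -27509227/529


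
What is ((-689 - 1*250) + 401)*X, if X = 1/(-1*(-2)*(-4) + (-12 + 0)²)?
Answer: -269/68 ≈ -3.9559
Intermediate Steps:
X = 1/136 (X = 1/(2*(-4) + (-12)²) = 1/(-8 + 144) = 1/136 ≈ 0.0073529)
((-689 - 1*250) + 401)*X = ((-689 - 1*250) + 401)*(1/136) = ((-689 - 250) + 401)*(1/136) = (-939 + 401)*(1/136) = -538*1/136 = -269/68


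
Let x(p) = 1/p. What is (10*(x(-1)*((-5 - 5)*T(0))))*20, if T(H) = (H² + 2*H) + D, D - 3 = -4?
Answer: -2000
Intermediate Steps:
D = -1 (D = 3 - 4 = -1)
T(H) = -1 + H² + 2*H (T(H) = (H² + 2*H) - 1 = -1 + H² + 2*H)
(10*(x(-1)*((-5 - 5)*T(0))))*20 = (10*(((-5 - 5)*(-1 + 0² + 2*0))/(-1)))*20 = (10*(-(-10)*(-1 + 0 + 0)))*20 = (10*(-(-10)*(-1)))*20 = (10*(-1*10))*20 = (10*(-10))*20 = -100*20 = -2000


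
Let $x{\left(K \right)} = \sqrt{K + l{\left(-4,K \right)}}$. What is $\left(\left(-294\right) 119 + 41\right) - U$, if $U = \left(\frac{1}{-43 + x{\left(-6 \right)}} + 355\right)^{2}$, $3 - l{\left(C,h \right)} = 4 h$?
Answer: $- \frac{268919484755}{1670792} + \frac{648897 \sqrt{21}}{1670792} \approx -1.6095 \cdot 10^{5}$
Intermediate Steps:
$l{\left(C,h \right)} = 3 - 4 h$
$x{\left(K \right)} = \sqrt{3 - 3 K}$ ($x{\left(K \right)} = \sqrt{K - \left(-3 + 4 K\right)} = \sqrt{3 - 3 K}$)
$U = \left(355 + \frac{1}{-43 + \sqrt{21}}\right)^{2}$ ($U = \left(\frac{1}{-43 + \sqrt{3 - -18}} + 355\right)^{2} = \left(\frac{1}{-43 + \sqrt{3 + 18}} + 355\right)^{2} = \left(\frac{1}{-43 + \sqrt{21}} + 355\right)^{2} = \left(355 + \frac{1}{-43 + \sqrt{21}}\right)^{2} \approx 1.2601 \cdot 10^{5}$)
$\left(\left(-294\right) 119 + 41\right) - U = \left(\left(-294\right) 119 + 41\right) - \left(\frac{210533658315}{1670792} - \frac{648897 \sqrt{21}}{1670792}\right) = \left(-34986 + 41\right) - \left(\frac{210533658315}{1670792} - \frac{648897 \sqrt{21}}{1670792}\right) = -34945 - \left(\frac{210533658315}{1670792} - \frac{648897 \sqrt{21}}{1670792}\right) = - \frac{268919484755}{1670792} + \frac{648897 \sqrt{21}}{1670792}$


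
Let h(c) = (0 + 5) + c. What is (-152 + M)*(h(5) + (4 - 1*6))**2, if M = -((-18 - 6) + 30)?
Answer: -10112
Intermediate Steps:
h(c) = 5 + c
M = -6 (M = -(-24 + 30) = -1*6 = -6)
(-152 + M)*(h(5) + (4 - 1*6))**2 = (-152 - 6)*((5 + 5) + (4 - 1*6))**2 = -158*(10 + (4 - 6))**2 = -158*(10 - 2)**2 = -158*8**2 = -158*64 = -10112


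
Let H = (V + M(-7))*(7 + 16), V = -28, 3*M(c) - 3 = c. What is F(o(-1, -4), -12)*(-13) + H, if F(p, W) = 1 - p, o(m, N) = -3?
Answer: -2180/3 ≈ -726.67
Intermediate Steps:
M(c) = 1 + c/3
H = -2024/3 (H = (-28 + (1 + (⅓)*(-7)))*(7 + 16) = (-28 + (1 - 7/3))*23 = (-28 - 4/3)*23 = -88/3*23 = -2024/3 ≈ -674.67)
F(o(-1, -4), -12)*(-13) + H = (1 - 1*(-3))*(-13) - 2024/3 = (1 + 3)*(-13) - 2024/3 = 4*(-13) - 2024/3 = -52 - 2024/3 = -2180/3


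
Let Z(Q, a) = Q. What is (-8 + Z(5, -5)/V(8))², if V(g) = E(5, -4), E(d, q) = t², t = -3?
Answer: 4489/81 ≈ 55.420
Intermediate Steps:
E(d, q) = 9 (E(d, q) = (-3)² = 9)
V(g) = 9
(-8 + Z(5, -5)/V(8))² = (-8 + 5/9)² = (-67/9)² = 4489/81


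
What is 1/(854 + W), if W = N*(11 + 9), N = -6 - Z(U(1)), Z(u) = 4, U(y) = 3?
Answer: 1/654 ≈ 0.0015291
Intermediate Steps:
N = -10 (N = -6 - 1*4 = -6 - 4 = -10)
W = -200 (W = -10*(11 + 9) = -10*20 = -200)
1/(854 + W) = 1/(854 - 200) = 1/654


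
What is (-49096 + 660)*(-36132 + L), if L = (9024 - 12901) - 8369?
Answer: 2343236808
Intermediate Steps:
L = -12246 (L = -3877 - 8369 = -12246)
(-49096 + 660)*(-36132 + L) = (-49096 + 660)*(-36132 - 12246) = -48436*(-48378) = 2343236808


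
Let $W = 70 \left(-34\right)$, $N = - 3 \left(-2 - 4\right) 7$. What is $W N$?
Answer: $-299880$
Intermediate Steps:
$N = 126$ ($N = \left(-3\right) \left(-6\right) 7 = 18 \cdot 7 = 126$)
$W = -2380$
$W N = \left(-2380\right) 126 = -299880$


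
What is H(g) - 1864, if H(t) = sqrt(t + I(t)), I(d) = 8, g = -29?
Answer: -1864 + I*sqrt(21) ≈ -1864.0 + 4.5826*I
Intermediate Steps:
H(t) = sqrt(8 + t) (H(t) = sqrt(t + 8) = sqrt(8 + t))
H(g) - 1864 = sqrt(8 - 29) - 1864 = sqrt(-21) - 1864 = I*sqrt(21) - 1864 = -1864 + I*sqrt(21)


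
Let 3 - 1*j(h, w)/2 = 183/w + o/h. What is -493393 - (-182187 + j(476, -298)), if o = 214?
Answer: -5518105806/17731 ≈ -3.1121e+5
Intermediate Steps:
j(h, w) = 6 - 428/h - 366/w (j(h, w) = 6 - 2*(183/w + 214/h) = 6 + (-428/h - 366/w) = 6 - 428/h - 366/w)
-493393 - (-182187 + j(476, -298)) = -493393 - (-182187 + (6 - 428/476 - 366/(-298))) = -493393 - (-182187 + (6 - 428*1/476 - 366*(-1/298))) = -493393 - (-182187 + (6 - 107/119 + 183/149)) = -493393 - (-182187 + 112220/17731) = -493393 - 1*(-3230245477/17731) = -493393 + 3230245477/17731 = -5518105806/17731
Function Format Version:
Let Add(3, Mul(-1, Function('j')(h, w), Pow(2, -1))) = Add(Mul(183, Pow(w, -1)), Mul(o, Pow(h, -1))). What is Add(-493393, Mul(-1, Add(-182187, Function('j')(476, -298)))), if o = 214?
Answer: Rational(-5518105806, 17731) ≈ -3.1121e+5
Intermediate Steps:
Function('j')(h, w) = Add(6, Mul(-428, Pow(h, -1)), Mul(-366, Pow(w, -1))) (Function('j')(h, w) = Add(6, Mul(-2, Add(Mul(183, Pow(w, -1)), Mul(214, Pow(h, -1))))) = Add(6, Add(Mul(-428, Pow(h, -1)), Mul(-366, Pow(w, -1)))) = Add(6, Mul(-428, Pow(h, -1)), Mul(-366, Pow(w, -1))))
Add(-493393, Mul(-1, Add(-182187, Function('j')(476, -298)))) = Add(-493393, Mul(-1, Add(-182187, Add(6, Mul(-428, Pow(476, -1)), Mul(-366, Pow(-298, -1)))))) = Add(-493393, Mul(-1, Add(-182187, Add(6, Mul(-428, Rational(1, 476)), Mul(-366, Rational(-1, 298)))))) = Add(-493393, Mul(-1, Add(-182187, Add(6, Rational(-107, 119), Rational(183, 149))))) = Add(-493393, Mul(-1, Add(-182187, Rational(112220, 17731)))) = Add(-493393, Mul(-1, Rational(-3230245477, 17731))) = Add(-493393, Rational(3230245477, 17731)) = Rational(-5518105806, 17731)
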